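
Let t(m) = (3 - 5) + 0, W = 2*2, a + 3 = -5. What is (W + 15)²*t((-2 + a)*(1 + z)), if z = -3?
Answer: -722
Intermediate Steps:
a = -8 (a = -3 - 5 = -8)
W = 4
t(m) = -2 (t(m) = -2 + 0 = -2)
(W + 15)²*t((-2 + a)*(1 + z)) = (4 + 15)²*(-2) = 19²*(-2) = 361*(-2) = -722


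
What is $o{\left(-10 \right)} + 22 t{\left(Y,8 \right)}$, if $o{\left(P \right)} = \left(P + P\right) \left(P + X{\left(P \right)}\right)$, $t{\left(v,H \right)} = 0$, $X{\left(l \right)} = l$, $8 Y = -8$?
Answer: $400$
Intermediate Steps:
$Y = -1$ ($Y = \frac{1}{8} \left(-8\right) = -1$)
$o{\left(P \right)} = 4 P^{2}$ ($o{\left(P \right)} = \left(P + P\right) \left(P + P\right) = 2 P 2 P = 4 P^{2}$)
$o{\left(-10 \right)} + 22 t{\left(Y,8 \right)} = 4 \left(-10\right)^{2} + 22 \cdot 0 = 4 \cdot 100 + 0 = 400 + 0 = 400$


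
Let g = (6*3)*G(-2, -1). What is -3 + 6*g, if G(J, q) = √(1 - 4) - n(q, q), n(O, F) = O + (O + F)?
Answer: 321 + 108*I*√3 ≈ 321.0 + 187.06*I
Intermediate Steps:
n(O, F) = F + 2*O (n(O, F) = O + (F + O) = F + 2*O)
G(J, q) = -3*q + I*√3 (G(J, q) = √(1 - 4) - (q + 2*q) = √(-3) - 3*q = I*√3 - 3*q = -3*q + I*√3)
g = 54 + 18*I*√3 (g = (6*3)*(-3*(-1) + I*√3) = 18*(3 + I*√3) = 54 + 18*I*√3 ≈ 54.0 + 31.177*I)
-3 + 6*g = -3 + 6*(54 + 18*I*√3) = -3 + (324 + 108*I*√3) = 321 + 108*I*√3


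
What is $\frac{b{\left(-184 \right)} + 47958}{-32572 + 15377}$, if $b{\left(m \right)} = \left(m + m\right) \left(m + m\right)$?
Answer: $- \frac{183382}{17195} \approx -10.665$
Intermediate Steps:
$b{\left(m \right)} = 4 m^{2}$ ($b{\left(m \right)} = 2 m 2 m = 4 m^{2}$)
$\frac{b{\left(-184 \right)} + 47958}{-32572 + 15377} = \frac{4 \left(-184\right)^{2} + 47958}{-32572 + 15377} = \frac{4 \cdot 33856 + 47958}{-17195} = \left(135424 + 47958\right) \left(- \frac{1}{17195}\right) = 183382 \left(- \frac{1}{17195}\right) = - \frac{183382}{17195}$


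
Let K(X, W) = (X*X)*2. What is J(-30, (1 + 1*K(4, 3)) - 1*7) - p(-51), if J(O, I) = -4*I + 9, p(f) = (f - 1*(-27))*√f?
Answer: -95 + 24*I*√51 ≈ -95.0 + 171.39*I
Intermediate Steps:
K(X, W) = 2*X² (K(X, W) = X²*2 = 2*X²)
p(f) = √f*(27 + f) (p(f) = (f + 27)*√f = (27 + f)*√f = √f*(27 + f))
J(O, I) = 9 - 4*I
J(-30, (1 + 1*K(4, 3)) - 1*7) - p(-51) = (9 - 4*((1 + 1*(2*4²)) - 1*7)) - √(-51)*(27 - 51) = (9 - 4*((1 + 1*(2*16)) - 7)) - I*√51*(-24) = (9 - 4*((1 + 1*32) - 7)) - (-24)*I*√51 = (9 - 4*((1 + 32) - 7)) + 24*I*√51 = (9 - 4*(33 - 7)) + 24*I*√51 = (9 - 4*26) + 24*I*√51 = (9 - 104) + 24*I*√51 = -95 + 24*I*√51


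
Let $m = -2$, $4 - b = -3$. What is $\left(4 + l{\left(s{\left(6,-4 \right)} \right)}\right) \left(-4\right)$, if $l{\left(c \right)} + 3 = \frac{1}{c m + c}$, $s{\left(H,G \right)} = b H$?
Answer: $- \frac{82}{21} \approx -3.9048$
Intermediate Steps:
$b = 7$ ($b = 4 - -3 = 4 + 3 = 7$)
$s{\left(H,G \right)} = 7 H$
$l{\left(c \right)} = -3 - \frac{1}{c}$ ($l{\left(c \right)} = -3 + \frac{1}{c \left(-2\right) + c} = -3 + \frac{1}{- 2 c + c} = -3 + \frac{1}{\left(-1\right) c} = -3 - \frac{1}{c}$)
$\left(4 + l{\left(s{\left(6,-4 \right)} \right)}\right) \left(-4\right) = \left(4 - \left(3 + \frac{1}{7 \cdot 6}\right)\right) \left(-4\right) = \left(4 - \frac{127}{42}\right) \left(-4\right) = \frac{41}{42} \left(-4\right) = - \frac{82}{21}$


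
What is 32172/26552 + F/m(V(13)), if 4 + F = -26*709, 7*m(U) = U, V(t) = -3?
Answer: 285588079/6638 ≈ 43023.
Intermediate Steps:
m(U) = U/7
F = -18438 (F = -4 - 26*709 = -4 - 18434 = -18438)
32172/26552 + F/m(V(13)) = 32172/26552 - 18438/((1/7)*(-3)) = 32172*(1/26552) - 18438/(-3/7) = 8043/6638 - 18438*(-7/3) = 8043/6638 + 43022 = 285588079/6638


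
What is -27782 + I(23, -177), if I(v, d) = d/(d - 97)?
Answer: -7612091/274 ≈ -27781.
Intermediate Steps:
I(v, d) = d/(-97 + d)
-27782 + I(23, -177) = -27782 - 177/(-97 - 177) = -27782 - 177/(-274) = -27782 - 177*(-1/274) = -27782 + 177/274 = -7612091/274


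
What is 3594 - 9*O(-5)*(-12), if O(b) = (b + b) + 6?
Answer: 3162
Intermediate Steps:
O(b) = 6 + 2*b (O(b) = 2*b + 6 = 6 + 2*b)
3594 - 9*O(-5)*(-12) = 3594 - 9*(6 + 2*(-5))*(-12) = 3594 - 9*(6 - 10)*(-12) = 3594 - 9*(-4)*(-12) = 3594 + 36*(-12) = 3594 - 432 = 3162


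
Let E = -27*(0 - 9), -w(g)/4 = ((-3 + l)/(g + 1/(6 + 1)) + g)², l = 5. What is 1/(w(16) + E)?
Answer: -12769/10175869 ≈ -0.0012548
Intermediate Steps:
w(g) = -4*(g + 2/(⅐ + g))² (w(g) = -4*((-3 + 5)/(g + 1/(6 + 1)) + g)² = -4*(2/(g + 1/7) + g)² = -4*(2/(g + ⅐) + g)² = -4*(2/(⅐ + g) + g)² = -4*(g + 2/(⅐ + g))²)
E = 243 (E = -27*(-9) = 243)
1/(w(16) + E) = 1/(-4*(14 + 16 + 7*16²)²/(1 + 7*16)² + 243) = 1/(-4*(14 + 16 + 7*256)²/(1 + 112)² + 243) = 1/(-4*(14 + 16 + 1792)²/113² + 243) = 1/(-4*1/12769*1822² + 243) = 1/(-4*1/12769*3319684 + 243) = 1/(-13278736/12769 + 243) = 1/(-10175869/12769) = -12769/10175869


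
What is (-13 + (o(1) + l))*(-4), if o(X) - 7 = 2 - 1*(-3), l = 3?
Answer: -8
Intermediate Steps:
o(X) = 12 (o(X) = 7 + (2 - 1*(-3)) = 7 + (2 + 3) = 7 + 5 = 12)
(-13 + (o(1) + l))*(-4) = (-13 + (12 + 3))*(-4) = (-13 + 15)*(-4) = 2*(-4) = -8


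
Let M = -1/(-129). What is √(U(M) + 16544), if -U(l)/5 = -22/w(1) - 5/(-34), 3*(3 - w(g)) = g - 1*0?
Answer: √19171699/34 ≈ 128.78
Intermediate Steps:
w(g) = 3 - g/3 (w(g) = 3 - (g - 1*0)/3 = 3 - (g + 0)/3 = 3 - g/3)
M = 1/129 (M = -1*(-1/129) = 1/129 ≈ 0.0077519)
U(l) = 2755/68 (U(l) = -5*(-22/(3 - ⅓*1) - 5/(-34)) = -5*(-22/(3 - ⅓) - 5*(-1/34)) = -5*(-22/8/3 + 5/34) = -5*(-22*3/8 + 5/34) = -5*(-33/4 + 5/34) = -5*(-551/68) = 2755/68)
√(U(M) + 16544) = √(2755/68 + 16544) = √(1127747/68) = √19171699/34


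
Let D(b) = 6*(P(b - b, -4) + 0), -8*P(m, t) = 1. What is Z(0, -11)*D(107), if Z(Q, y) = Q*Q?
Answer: 0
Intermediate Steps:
P(m, t) = -⅛ (P(m, t) = -⅛*1 = -⅛)
Z(Q, y) = Q²
D(b) = -¾ (D(b) = 6*(-⅛ + 0) = 6*(-⅛) = -¾)
Z(0, -11)*D(107) = 0²*(-¾) = 0*(-¾) = 0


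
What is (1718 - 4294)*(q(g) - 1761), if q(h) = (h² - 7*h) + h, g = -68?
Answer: -8426096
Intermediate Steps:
q(h) = h² - 6*h
(1718 - 4294)*(q(g) - 1761) = (1718 - 4294)*(-68*(-6 - 68) - 1761) = -2576*(-68*(-74) - 1761) = -2576*(5032 - 1761) = -2576*3271 = -8426096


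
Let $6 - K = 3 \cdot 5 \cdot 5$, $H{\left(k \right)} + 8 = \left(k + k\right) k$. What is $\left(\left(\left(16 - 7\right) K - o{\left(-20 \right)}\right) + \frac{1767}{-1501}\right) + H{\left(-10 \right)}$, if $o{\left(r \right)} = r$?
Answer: $- \frac{32404}{79} \approx -410.18$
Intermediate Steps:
$H{\left(k \right)} = -8 + 2 k^{2}$ ($H{\left(k \right)} = -8 + \left(k + k\right) k = -8 + 2 k k = -8 + 2 k^{2}$)
$K = -69$ ($K = 6 - 3 \cdot 5 \cdot 5 = 6 - 15 \cdot 5 = 6 - 75 = -69$)
$\left(\left(\left(16 - 7\right) K - o{\left(-20 \right)}\right) + \frac{1767}{-1501}\right) + H{\left(-10 \right)} = \left(\left(\left(16 - 7\right) \left(-69\right) - -20\right) + \frac{1767}{-1501}\right) - \left(8 - 2 \left(-10\right)^{2}\right) = \left(\left(9 \left(-69\right) + 20\right) + 1767 \left(- \frac{1}{1501}\right)\right) + \left(-8 + 2 \cdot 100\right) = \left(\left(-621 + 20\right) - \frac{93}{79}\right) + \left(-8 + 200\right) = \left(-601 - \frac{93}{79}\right) + 192 = - \frac{47572}{79} + 192 = - \frac{32404}{79}$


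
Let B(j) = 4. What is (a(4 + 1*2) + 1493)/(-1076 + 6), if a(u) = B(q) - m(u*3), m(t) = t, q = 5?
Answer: -1479/1070 ≈ -1.3822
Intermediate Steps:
a(u) = 4 - 3*u (a(u) = 4 - u*3 = 4 - 3*u)
(a(4 + 1*2) + 1493)/(-1076 + 6) = ((4 - 3*(4 + 1*2)) + 1493)/(-1076 + 6) = ((4 - 3*(4 + 2)) + 1493)/(-1070) = ((4 - 3*6) + 1493)*(-1/1070) = ((4 - 18) + 1493)*(-1/1070) = (-14 + 1493)*(-1/1070) = 1479*(-1/1070) = -1479/1070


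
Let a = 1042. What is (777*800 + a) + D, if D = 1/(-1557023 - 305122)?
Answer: 1159449687089/1862145 ≈ 6.2264e+5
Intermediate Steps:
D = -1/1862145 (D = 1/(-1862145) = -1/1862145 ≈ -5.3701e-7)
(777*800 + a) + D = (777*800 + 1042) - 1/1862145 = (621600 + 1042) - 1/1862145 = 622642 - 1/1862145 = 1159449687089/1862145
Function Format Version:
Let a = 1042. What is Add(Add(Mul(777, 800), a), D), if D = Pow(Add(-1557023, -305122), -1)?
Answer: Rational(1159449687089, 1862145) ≈ 6.2264e+5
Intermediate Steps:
D = Rational(-1, 1862145) (D = Pow(-1862145, -1) = Rational(-1, 1862145) ≈ -5.3701e-7)
Add(Add(Mul(777, 800), a), D) = Add(Add(Mul(777, 800), 1042), Rational(-1, 1862145)) = Add(Add(621600, 1042), Rational(-1, 1862145)) = Add(622642, Rational(-1, 1862145)) = Rational(1159449687089, 1862145)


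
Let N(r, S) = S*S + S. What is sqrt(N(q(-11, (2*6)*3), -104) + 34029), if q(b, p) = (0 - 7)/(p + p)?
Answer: sqrt(44741) ≈ 211.52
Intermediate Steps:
q(b, p) = -7/(2*p) (q(b, p) = -7*1/(2*p) = -7/(2*p))
N(r, S) = S + S**2 (N(r, S) = S**2 + S = S + S**2)
sqrt(N(q(-11, (2*6)*3), -104) + 34029) = sqrt(-104*(1 - 104) + 34029) = sqrt(-104*(-103) + 34029) = sqrt(10712 + 34029) = sqrt(44741)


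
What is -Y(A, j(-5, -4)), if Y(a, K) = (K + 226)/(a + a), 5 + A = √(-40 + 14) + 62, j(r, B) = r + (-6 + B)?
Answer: -12027/6550 + 211*I*√26/6550 ≈ -1.8362 + 0.16426*I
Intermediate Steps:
j(r, B) = -6 + B + r
A = 57 + I*√26 (A = -5 + (√(-40 + 14) + 62) = -5 + (√(-26) + 62) = -5 + (I*√26 + 62) = -5 + (62 + I*√26) = 57 + I*√26 ≈ 57.0 + 5.099*I)
Y(a, K) = (226 + K)/(2*a) (Y(a, K) = (226 + K)/((2*a)) = (226 + K)*(1/(2*a)) = (226 + K)/(2*a))
-Y(A, j(-5, -4)) = -(226 + (-6 - 4 - 5))/(2*(57 + I*√26)) = -(226 - 15)/(2*(57 + I*√26)) = -211/(2*(57 + I*√26))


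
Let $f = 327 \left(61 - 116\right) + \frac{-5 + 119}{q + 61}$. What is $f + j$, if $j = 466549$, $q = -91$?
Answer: $\frac{2242801}{5} \approx 4.4856 \cdot 10^{5}$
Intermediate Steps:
$f = - \frac{89944}{5}$ ($f = 327 \left(61 - 116\right) + \frac{-5 + 119}{-91 + 61} = 327 \left(-55\right) + \frac{114}{-30} = -17985 + 114 \left(- \frac{1}{30}\right) = -17985 - \frac{19}{5} = - \frac{89944}{5} \approx -17989.0$)
$f + j = - \frac{89944}{5} + 466549 = \frac{2242801}{5}$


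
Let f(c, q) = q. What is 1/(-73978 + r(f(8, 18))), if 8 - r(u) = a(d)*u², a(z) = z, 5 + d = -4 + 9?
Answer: -1/73970 ≈ -1.3519e-5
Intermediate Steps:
d = 0 (d = -5 + (-4 + 9) = -5 + 5 = 0)
r(u) = 8 (r(u) = 8 - 0*u² = 8 - 1*0 = 8 + 0 = 8)
1/(-73978 + r(f(8, 18))) = 1/(-73978 + 8) = 1/(-73970) = -1/73970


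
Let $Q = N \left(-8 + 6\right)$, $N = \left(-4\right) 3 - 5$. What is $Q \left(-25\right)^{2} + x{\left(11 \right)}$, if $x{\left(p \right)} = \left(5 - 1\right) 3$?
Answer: $21262$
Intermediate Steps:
$N = -17$ ($N = -12 - 5 = -17$)
$x{\left(p \right)} = 12$ ($x{\left(p \right)} = 4 \cdot 3 = 12$)
$Q = 34$ ($Q = - 17 \left(-8 + 6\right) = \left(-17\right) \left(-2\right) = 34$)
$Q \left(-25\right)^{2} + x{\left(11 \right)} = 34 \left(-25\right)^{2} + 12 = 34 \cdot 625 + 12 = 21250 + 12 = 21262$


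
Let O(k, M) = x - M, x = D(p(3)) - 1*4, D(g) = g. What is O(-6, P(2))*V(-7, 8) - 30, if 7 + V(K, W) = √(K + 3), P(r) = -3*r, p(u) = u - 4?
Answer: -37 + 2*I ≈ -37.0 + 2.0*I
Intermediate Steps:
p(u) = -4 + u
x = -5 (x = (-4 + 3) - 1*4 = -1 - 4 = -5)
O(k, M) = -5 - M
V(K, W) = -7 + √(3 + K) (V(K, W) = -7 + √(K + 3) = -7 + √(3 + K))
O(-6, P(2))*V(-7, 8) - 30 = (-5 - (-3)*2)*(-7 + √(3 - 7)) - 30 = (-5 - 1*(-6))*(-7 + √(-4)) - 30 = (-5 + 6)*(-7 + 2*I) - 30 = 1*(-7 + 2*I) - 30 = (-7 + 2*I) - 30 = -37 + 2*I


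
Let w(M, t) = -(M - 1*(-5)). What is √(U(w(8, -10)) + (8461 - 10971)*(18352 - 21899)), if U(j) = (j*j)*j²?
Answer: √8931531 ≈ 2988.6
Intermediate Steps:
w(M, t) = -5 - M (w(M, t) = -(M + 5) = -(5 + M) = -5 - M)
U(j) = j⁴ (U(j) = j²*j² = j⁴)
√(U(w(8, -10)) + (8461 - 10971)*(18352 - 21899)) = √((-5 - 1*8)⁴ + (8461 - 10971)*(18352 - 21899)) = √((-5 - 8)⁴ - 2510*(-3547)) = √((-13)⁴ + 8902970) = √(28561 + 8902970) = √8931531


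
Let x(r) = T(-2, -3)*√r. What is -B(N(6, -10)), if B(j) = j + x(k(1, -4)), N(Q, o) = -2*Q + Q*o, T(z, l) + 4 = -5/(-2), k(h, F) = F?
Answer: 72 + 3*I ≈ 72.0 + 3.0*I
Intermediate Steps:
T(z, l) = -3/2 (T(z, l) = -4 - 5/(-2) = -4 - 5*(-½) = -4 + 5/2 = -3/2)
x(r) = -3*√r/2
B(j) = j - 3*I
-B(N(6, -10)) = -(6*(-2 - 10) - 3*I) = -(6*(-12) - 3*I) = -(-72 - 3*I) = 72 + 3*I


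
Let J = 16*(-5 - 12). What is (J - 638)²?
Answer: 828100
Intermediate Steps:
J = -272 (J = 16*(-17) = -272)
(J - 638)² = (-272 - 638)² = (-910)² = 828100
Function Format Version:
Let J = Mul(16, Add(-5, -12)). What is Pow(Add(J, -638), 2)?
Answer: 828100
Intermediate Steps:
J = -272 (J = Mul(16, -17) = -272)
Pow(Add(J, -638), 2) = Pow(Add(-272, -638), 2) = Pow(-910, 2) = 828100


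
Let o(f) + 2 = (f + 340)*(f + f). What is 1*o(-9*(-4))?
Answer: 27070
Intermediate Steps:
o(f) = -2 + 2*f*(340 + f) (o(f) = -2 + (f + 340)*(f + f) = -2 + (340 + f)*(2*f) = -2 + 2*f*(340 + f))
1*o(-9*(-4)) = 1*(-2 + 2*(-9*(-4))² + 680*(-9*(-4))) = 1*(-2 + 2*36² + 680*36) = 1*(-2 + 2*1296 + 24480) = 1*(-2 + 2592 + 24480) = 1*27070 = 27070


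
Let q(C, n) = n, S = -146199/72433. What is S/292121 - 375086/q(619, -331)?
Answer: 7936519790216929/7003695330083 ≈ 1133.2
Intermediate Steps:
S = -146199/72433 (S = -146199*1/72433 = -146199/72433 ≈ -2.0184)
S/292121 - 375086/q(619, -331) = -146199/72433/292121 - 375086/(-331) = -146199/72433*1/292121 - 375086*(-1/331) = -146199/21159200393 + 375086/331 = 7936519790216929/7003695330083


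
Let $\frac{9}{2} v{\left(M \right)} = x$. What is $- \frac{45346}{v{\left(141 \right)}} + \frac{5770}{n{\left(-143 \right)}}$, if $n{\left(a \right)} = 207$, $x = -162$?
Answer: $\frac{177673}{138} \approx 1287.5$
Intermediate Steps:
$v{\left(M \right)} = -36$ ($v{\left(M \right)} = \frac{2}{9} \left(-162\right) = -36$)
$- \frac{45346}{v{\left(141 \right)}} + \frac{5770}{n{\left(-143 \right)}} = - \frac{45346}{-36} + \frac{5770}{207} = \left(-45346\right) \left(- \frac{1}{36}\right) + 5770 \cdot \frac{1}{207} = \frac{22673}{18} + \frac{5770}{207} = \frac{177673}{138}$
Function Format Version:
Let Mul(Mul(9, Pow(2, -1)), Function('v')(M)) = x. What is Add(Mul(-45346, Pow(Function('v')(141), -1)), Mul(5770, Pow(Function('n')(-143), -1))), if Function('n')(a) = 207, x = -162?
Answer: Rational(177673, 138) ≈ 1287.5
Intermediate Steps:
Function('v')(M) = -36 (Function('v')(M) = Mul(Rational(2, 9), -162) = -36)
Add(Mul(-45346, Pow(Function('v')(141), -1)), Mul(5770, Pow(Function('n')(-143), -1))) = Add(Mul(-45346, Pow(-36, -1)), Mul(5770, Pow(207, -1))) = Add(Mul(-45346, Rational(-1, 36)), Mul(5770, Rational(1, 207))) = Add(Rational(22673, 18), Rational(5770, 207)) = Rational(177673, 138)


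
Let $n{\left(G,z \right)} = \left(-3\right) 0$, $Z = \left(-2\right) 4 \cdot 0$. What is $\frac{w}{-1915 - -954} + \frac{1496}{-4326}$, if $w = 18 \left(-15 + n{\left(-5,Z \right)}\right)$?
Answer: $- \frac{134818}{2078643} \approx -0.064859$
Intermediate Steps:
$Z = 0$ ($Z = \left(-8\right) 0 = 0$)
$n{\left(G,z \right)} = 0$
$w = -270$ ($w = 18 \left(-15 + 0\right) = 18 \left(-15\right) = -270$)
$\frac{w}{-1915 - -954} + \frac{1496}{-4326} = - \frac{270}{-1915 - -954} + \frac{1496}{-4326} = - \frac{270}{-1915 + 954} + 1496 \left(- \frac{1}{4326}\right) = - \frac{270}{-961} - \frac{748}{2163} = \left(-270\right) \left(- \frac{1}{961}\right) - \frac{748}{2163} = \frac{270}{961} - \frac{748}{2163} = - \frac{134818}{2078643}$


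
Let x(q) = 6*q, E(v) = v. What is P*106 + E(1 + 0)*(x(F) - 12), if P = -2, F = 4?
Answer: -200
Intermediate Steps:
P*106 + E(1 + 0)*(x(F) - 12) = -2*106 + (1 + 0)*(6*4 - 12) = -212 + 1*(24 - 12) = -212 + 1*12 = -212 + 12 = -200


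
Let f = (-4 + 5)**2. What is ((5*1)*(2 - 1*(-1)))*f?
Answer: 15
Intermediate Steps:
f = 1 (f = 1**2 = 1)
((5*1)*(2 - 1*(-1)))*f = ((5*1)*(2 - 1*(-1)))*1 = (5*(2 + 1))*1 = (5*3)*1 = 15*1 = 15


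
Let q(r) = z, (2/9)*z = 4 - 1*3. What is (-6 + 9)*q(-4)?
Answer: 27/2 ≈ 13.500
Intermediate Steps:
z = 9/2 (z = 9*(4 - 1*3)/2 = 9*(4 - 3)/2 = (9/2)*1 = 9/2 ≈ 4.5000)
q(r) = 9/2
(-6 + 9)*q(-4) = (-6 + 9)*(9/2) = 3*(9/2) = 27/2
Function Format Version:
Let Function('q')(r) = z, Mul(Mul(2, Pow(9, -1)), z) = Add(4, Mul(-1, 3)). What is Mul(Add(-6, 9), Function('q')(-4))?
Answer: Rational(27, 2) ≈ 13.500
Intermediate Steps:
z = Rational(9, 2) (z = Mul(Rational(9, 2), Add(4, Mul(-1, 3))) = Mul(Rational(9, 2), Add(4, -3)) = Mul(Rational(9, 2), 1) = Rational(9, 2) ≈ 4.5000)
Function('q')(r) = Rational(9, 2)
Mul(Add(-6, 9), Function('q')(-4)) = Mul(Add(-6, 9), Rational(9, 2)) = Mul(3, Rational(9, 2)) = Rational(27, 2)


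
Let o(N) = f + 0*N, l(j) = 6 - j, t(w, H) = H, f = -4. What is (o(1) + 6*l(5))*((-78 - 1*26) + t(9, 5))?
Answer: -198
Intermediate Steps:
o(N) = -4 (o(N) = -4 + 0*N = -4 + 0 = -4)
(o(1) + 6*l(5))*((-78 - 1*26) + t(9, 5)) = (-4 + 6*(6 - 1*5))*((-78 - 1*26) + 5) = (-4 + 6*(6 - 5))*((-78 - 26) + 5) = (-4 + 6*1)*(-104 + 5) = (-4 + 6)*(-99) = 2*(-99) = -198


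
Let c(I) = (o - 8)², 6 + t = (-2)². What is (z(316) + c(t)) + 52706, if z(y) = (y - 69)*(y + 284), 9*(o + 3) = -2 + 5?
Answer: 1809178/9 ≈ 2.0102e+5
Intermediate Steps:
o = -8/3 (o = -3 + (-2 + 5)/9 = -3 + (⅑)*3 = -3 + ⅓ = -8/3 ≈ -2.6667)
t = -2 (t = -6 + (-2)² = -6 + 4 = -2)
c(I) = 1024/9 (c(I) = (-8/3 - 8)² = (-32/3)² = 1024/9)
z(y) = (-69 + y)*(284 + y)
(z(316) + c(t)) + 52706 = ((-19596 + 316² + 215*316) + 1024/9) + 52706 = ((-19596 + 99856 + 67940) + 1024/9) + 52706 = (148200 + 1024/9) + 52706 = 1334824/9 + 52706 = 1809178/9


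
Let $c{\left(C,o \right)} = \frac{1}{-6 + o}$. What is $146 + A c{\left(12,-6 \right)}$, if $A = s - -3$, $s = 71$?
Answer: $\frac{839}{6} \approx 139.83$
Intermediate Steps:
$A = 74$ ($A = 71 - -3 = 71 + 3 = 74$)
$146 + A c{\left(12,-6 \right)} = 146 + \frac{74}{-6 - 6} = 146 + \frac{74}{-12} = 146 + 74 \left(- \frac{1}{12}\right) = 146 - \frac{37}{6} = \frac{839}{6}$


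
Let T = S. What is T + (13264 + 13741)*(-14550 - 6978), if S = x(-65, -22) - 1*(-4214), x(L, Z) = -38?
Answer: -581359464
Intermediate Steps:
S = 4176 (S = -38 - 1*(-4214) = -38 + 4214 = 4176)
T = 4176
T + (13264 + 13741)*(-14550 - 6978) = 4176 + (13264 + 13741)*(-14550 - 6978) = 4176 + 27005*(-21528) = 4176 - 581363640 = -581359464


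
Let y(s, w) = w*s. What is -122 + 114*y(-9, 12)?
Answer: -12434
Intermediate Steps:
y(s, w) = s*w
-122 + 114*y(-9, 12) = -122 + 114*(-9*12) = -122 + 114*(-108) = -122 - 12312 = -12434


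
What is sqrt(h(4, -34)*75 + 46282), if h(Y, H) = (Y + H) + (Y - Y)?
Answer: 32*sqrt(43) ≈ 209.84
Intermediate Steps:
h(Y, H) = H + Y (h(Y, H) = (H + Y) + 0 = H + Y)
sqrt(h(4, -34)*75 + 46282) = sqrt((-34 + 4)*75 + 46282) = sqrt(-30*75 + 46282) = sqrt(-2250 + 46282) = sqrt(44032) = 32*sqrt(43)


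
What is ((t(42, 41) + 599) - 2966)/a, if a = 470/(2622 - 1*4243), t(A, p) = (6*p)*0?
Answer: 3836907/470 ≈ 8163.6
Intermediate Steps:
t(A, p) = 0
a = -470/1621 (a = 470/(2622 - 4243) = 470/(-1621) = 470*(-1/1621) = -470/1621 ≈ -0.28994)
((t(42, 41) + 599) - 2966)/a = ((0 + 599) - 2966)/(-470/1621) = (599 - 2966)*(-1621/470) = -2367*(-1621/470) = 3836907/470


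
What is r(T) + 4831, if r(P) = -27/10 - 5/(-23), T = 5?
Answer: 1110559/230 ≈ 4828.5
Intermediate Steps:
r(P) = -571/230 (r(P) = -27*⅒ - 5*(-1/23) = -27/10 + 5/23 = -571/230)
r(T) + 4831 = -571/230 + 4831 = 1110559/230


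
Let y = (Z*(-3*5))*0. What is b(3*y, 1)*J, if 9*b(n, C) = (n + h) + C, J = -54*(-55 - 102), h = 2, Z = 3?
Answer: 2826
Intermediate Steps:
y = 0 (y = (3*(-3*5))*0 = (3*(-15))*0 = -45*0 = 0)
J = 8478 (J = -54*(-157) = 8478)
b(n, C) = 2/9 + C/9 + n/9 (b(n, C) = ((n + 2) + C)/9 = ((2 + n) + C)/9 = (2 + C + n)/9 = 2/9 + C/9 + n/9)
b(3*y, 1)*J = (2/9 + (⅑)*1 + (3*0)/9)*8478 = (2/9 + ⅑ + (⅑)*0)*8478 = (2/9 + ⅑ + 0)*8478 = (⅓)*8478 = 2826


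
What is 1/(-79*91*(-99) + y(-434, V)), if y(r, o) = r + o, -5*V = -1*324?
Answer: 5/3556709 ≈ 1.4058e-6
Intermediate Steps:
V = 324/5 (V = -(-1)*324/5 = -1/5*(-324) = 324/5 ≈ 64.800)
y(r, o) = o + r
1/(-79*91*(-99) + y(-434, V)) = 1/(-79*91*(-99) + (324/5 - 434)) = 1/(-7189*(-99) - 1846/5) = 1/(711711 - 1846/5) = 1/(3556709/5) = 5/3556709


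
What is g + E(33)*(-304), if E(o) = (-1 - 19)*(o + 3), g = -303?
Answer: 218577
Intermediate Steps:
E(o) = -60 - 20*o (E(o) = -20*(3 + o) = -60 - 20*o)
g + E(33)*(-304) = -303 + (-60 - 20*33)*(-304) = -303 + (-60 - 660)*(-304) = -303 - 720*(-304) = -303 + 218880 = 218577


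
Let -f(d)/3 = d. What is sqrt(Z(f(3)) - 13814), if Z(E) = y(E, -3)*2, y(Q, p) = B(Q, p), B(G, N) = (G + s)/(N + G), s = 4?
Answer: I*sqrt(497274)/6 ≈ 117.53*I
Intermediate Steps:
f(d) = -3*d
B(G, N) = (4 + G)/(G + N) (B(G, N) = (G + 4)/(N + G) = (4 + G)/(G + N))
y(Q, p) = (4 + Q)/(Q + p)
Z(E) = 2*(4 + E)/(-3 + E) (Z(E) = ((4 + E)/(E - 3))*2 = ((4 + E)/(-3 + E))*2 = 2*(4 + E)/(-3 + E))
sqrt(Z(f(3)) - 13814) = sqrt(2*(4 - 3*3)/(-3 - 3*3) - 13814) = sqrt(2*(4 - 9)/(-3 - 9) - 13814) = sqrt(2*(-5)/(-12) - 13814) = sqrt(2*(-1/12)*(-5) - 13814) = sqrt(5/6 - 13814) = sqrt(-82879/6) = I*sqrt(497274)/6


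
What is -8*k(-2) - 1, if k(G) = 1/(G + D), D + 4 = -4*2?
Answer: -3/7 ≈ -0.42857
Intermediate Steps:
D = -12 (D = -4 - 4*2 = -4 - 8 = -12)
k(G) = 1/(-12 + G) (k(G) = 1/(G - 12) = 1/(-12 + G))
-8*k(-2) - 1 = -8/(-12 - 2) - 1 = -8/(-14) - 1 = -8*(-1/14) - 1 = 4/7 - 1 = -3/7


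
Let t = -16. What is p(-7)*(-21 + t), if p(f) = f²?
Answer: -1813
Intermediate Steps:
p(-7)*(-21 + t) = (-7)²*(-21 - 16) = 49*(-37) = -1813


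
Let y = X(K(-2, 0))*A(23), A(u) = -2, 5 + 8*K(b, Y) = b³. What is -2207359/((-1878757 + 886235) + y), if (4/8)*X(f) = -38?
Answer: 2207359/992370 ≈ 2.2243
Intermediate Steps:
K(b, Y) = -5/8 + b³/8
X(f) = -76 (X(f) = 2*(-38) = -76)
y = 152 (y = -76*(-2) = 152)
-2207359/((-1878757 + 886235) + y) = -2207359/((-1878757 + 886235) + 152) = -2207359/(-992522 + 152) = -2207359/(-992370) = -2207359*(-1/992370) = 2207359/992370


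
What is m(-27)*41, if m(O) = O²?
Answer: 29889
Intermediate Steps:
m(-27)*41 = (-27)²*41 = 729*41 = 29889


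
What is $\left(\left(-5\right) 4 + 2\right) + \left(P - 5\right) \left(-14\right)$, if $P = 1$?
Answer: $38$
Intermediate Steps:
$\left(\left(-5\right) 4 + 2\right) + \left(P - 5\right) \left(-14\right) = \left(\left(-5\right) 4 + 2\right) + \left(1 - 5\right) \left(-14\right) = \left(-20 + 2\right) + \left(1 - 5\right) \left(-14\right) = -18 - -56 = -18 + 56 = 38$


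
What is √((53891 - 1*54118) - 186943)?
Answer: I*√187170 ≈ 432.63*I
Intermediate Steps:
√((53891 - 1*54118) - 186943) = √((53891 - 54118) - 186943) = √(-227 - 186943) = √(-187170) = I*√187170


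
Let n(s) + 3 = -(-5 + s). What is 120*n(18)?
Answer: -1920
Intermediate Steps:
n(s) = 2 - s (n(s) = -3 - (-5 + s) = -3 + (5 - s) = 2 - s)
120*n(18) = 120*(2 - 1*18) = 120*(2 - 18) = 120*(-16) = -1920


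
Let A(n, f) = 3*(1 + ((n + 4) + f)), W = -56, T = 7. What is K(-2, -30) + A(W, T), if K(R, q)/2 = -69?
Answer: -270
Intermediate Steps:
K(R, q) = -138 (K(R, q) = 2*(-69) = -138)
A(n, f) = 15 + 3*f + 3*n (A(n, f) = 3*(1 + ((4 + n) + f)) = 3*(1 + (4 + f + n)) = 3*(5 + f + n) = 15 + 3*f + 3*n)
K(-2, -30) + A(W, T) = -138 + (15 + 3*7 + 3*(-56)) = -138 + (15 + 21 - 168) = -138 - 132 = -270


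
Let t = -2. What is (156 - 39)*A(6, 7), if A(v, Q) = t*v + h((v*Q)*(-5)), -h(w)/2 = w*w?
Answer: -10320804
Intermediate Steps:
h(w) = -2*w² (h(w) = -2*w*w = -2*w²)
A(v, Q) = -2*v - 50*Q²*v² (A(v, Q) = -2*v - 2*25*Q²*v² = -2*v - 50*Q²*v²)
(156 - 39)*A(6, 7) = (156 - 39)*(2*6*(-1 - 25*6*7²)) = 117*(2*6*(-1 - 25*6*49)) = 117*(2*6*(-1 - 7350)) = 117*(2*6*(-7351)) = 117*(-88212) = -10320804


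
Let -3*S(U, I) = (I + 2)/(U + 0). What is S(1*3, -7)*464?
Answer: 2320/9 ≈ 257.78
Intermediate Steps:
S(U, I) = -(2 + I)/(3*U) (S(U, I) = -(I + 2)/(3*(U + 0)) = -(2 + I)/(3*U))
S(1*3, -7)*464 = ((-2 - 1*(-7))/(3*((1*3))))*464 = ((⅓)*(-2 + 7)/3)*464 = ((⅓)*(⅓)*5)*464 = (5/9)*464 = 2320/9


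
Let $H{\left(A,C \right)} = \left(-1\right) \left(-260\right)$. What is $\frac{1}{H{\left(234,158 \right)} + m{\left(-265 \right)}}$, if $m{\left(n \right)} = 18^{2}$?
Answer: $\frac{1}{584} \approx 0.0017123$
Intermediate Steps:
$m{\left(n \right)} = 324$
$H{\left(A,C \right)} = 260$
$\frac{1}{H{\left(234,158 \right)} + m{\left(-265 \right)}} = \frac{1}{260 + 324} = \frac{1}{584}$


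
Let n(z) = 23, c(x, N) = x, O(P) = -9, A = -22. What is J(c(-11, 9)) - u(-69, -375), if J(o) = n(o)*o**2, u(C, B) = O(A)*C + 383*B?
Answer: 145787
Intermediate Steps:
u(C, B) = -9*C + 383*B
J(o) = 23*o**2
J(c(-11, 9)) - u(-69, -375) = 23*(-11)**2 - (-9*(-69) + 383*(-375)) = 23*121 - (621 - 143625) = 2783 - 1*(-143004) = 2783 + 143004 = 145787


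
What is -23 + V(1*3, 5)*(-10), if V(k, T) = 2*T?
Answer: -123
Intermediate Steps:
-23 + V(1*3, 5)*(-10) = -23 + (2*5)*(-10) = -23 + 10*(-10) = -23 - 100 = -123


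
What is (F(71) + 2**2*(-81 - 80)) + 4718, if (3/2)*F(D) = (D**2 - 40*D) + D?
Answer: 16766/3 ≈ 5588.7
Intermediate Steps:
F(D) = -26*D + 2*D**2/3 (F(D) = 2*((D**2 - 40*D) + D)/3 = 2*(D**2 - 39*D)/3 = -26*D + 2*D**2/3)
(F(71) + 2**2*(-81 - 80)) + 4718 = ((2/3)*71*(-39 + 71) + 2**2*(-81 - 80)) + 4718 = ((2/3)*71*32 + 4*(-161)) + 4718 = (4544/3 - 644) + 4718 = 2612/3 + 4718 = 16766/3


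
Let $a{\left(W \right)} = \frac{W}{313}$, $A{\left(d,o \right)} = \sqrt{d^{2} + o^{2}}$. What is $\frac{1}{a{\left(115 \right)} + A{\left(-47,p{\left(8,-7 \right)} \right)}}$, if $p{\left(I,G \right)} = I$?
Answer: $- \frac{35995}{222670312} + \frac{97969 \sqrt{2273}}{222670312} \approx 0.020815$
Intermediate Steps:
$a{\left(W \right)} = \frac{W}{313}$ ($a{\left(W \right)} = W \frac{1}{313} = \frac{W}{313}$)
$\frac{1}{a{\left(115 \right)} + A{\left(-47,p{\left(8,-7 \right)} \right)}} = \frac{1}{\frac{1}{313} \cdot 115 + \sqrt{\left(-47\right)^{2} + 8^{2}}} = \frac{1}{\frac{115}{313} + \sqrt{2209 + 64}} = \frac{1}{\frac{115}{313} + \sqrt{2273}}$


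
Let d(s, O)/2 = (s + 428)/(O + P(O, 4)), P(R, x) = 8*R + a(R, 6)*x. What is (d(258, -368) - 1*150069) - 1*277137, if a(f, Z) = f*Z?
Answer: -1296997759/3036 ≈ -4.2721e+5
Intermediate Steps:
a(f, Z) = Z*f
P(R, x) = 8*R + 6*R*x (P(R, x) = 8*R + (6*R)*x = 8*R + 6*R*x)
d(s, O) = 2*(428 + s)/(33*O) (d(s, O) = 2*((s + 428)/(O + 2*O*(4 + 3*4))) = 2*((428 + s)/(O + 2*O*(4 + 12))) = 2*((428 + s)/(O + 2*O*16)) = 2*((428 + s)/(O + 32*O)) = 2*((428 + s)/((33*O))) = 2*((428 + s)*(1/(33*O))) = 2*((428 + s)/(33*O)) = 2*(428 + s)/(33*O))
(d(258, -368) - 1*150069) - 1*277137 = ((2/33)*(428 + 258)/(-368) - 1*150069) - 1*277137 = ((2/33)*(-1/368)*686 - 150069) - 277137 = (-343/3036 - 150069) - 277137 = -455609827/3036 - 277137 = -1296997759/3036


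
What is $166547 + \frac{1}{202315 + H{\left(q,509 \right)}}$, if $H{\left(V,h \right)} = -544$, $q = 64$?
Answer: $\frac{33604354738}{201771} \approx 1.6655 \cdot 10^{5}$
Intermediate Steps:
$166547 + \frac{1}{202315 + H{\left(q,509 \right)}} = 166547 + \frac{1}{202315 - 544} = 166547 + \frac{1}{201771} = \frac{33604354738}{201771}$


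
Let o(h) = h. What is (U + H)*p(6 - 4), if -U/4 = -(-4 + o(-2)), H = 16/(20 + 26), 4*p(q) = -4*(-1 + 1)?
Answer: 0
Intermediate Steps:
p(q) = 0 (p(q) = (-4*(-1 + 1))/4 = (-4*0)/4 = (¼)*0 = 0)
H = 8/23 (H = 16/46 = 16*(1/46) = 8/23 ≈ 0.34783)
U = -24 (U = -(-4)*(-4 - 2) = -(-4)*(-6) = -4*6 = -24)
(U + H)*p(6 - 4) = (-24 + 8/23)*0 = -544/23*0 = 0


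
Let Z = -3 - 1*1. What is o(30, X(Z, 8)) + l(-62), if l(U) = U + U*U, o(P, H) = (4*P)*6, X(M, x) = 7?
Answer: 4502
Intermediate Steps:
Z = -4 (Z = -3 - 1 = -4)
o(P, H) = 24*P
l(U) = U + U²
o(30, X(Z, 8)) + l(-62) = 24*30 - 62*(1 - 62) = 720 - 62*(-61) = 720 + 3782 = 4502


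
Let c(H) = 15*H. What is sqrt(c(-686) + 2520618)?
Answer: 2*sqrt(627582) ≈ 1584.4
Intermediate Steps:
sqrt(c(-686) + 2520618) = sqrt(15*(-686) + 2520618) = sqrt(-10290 + 2520618) = sqrt(2510328) = 2*sqrt(627582)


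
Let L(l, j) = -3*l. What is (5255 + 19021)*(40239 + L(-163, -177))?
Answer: 988712928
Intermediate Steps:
(5255 + 19021)*(40239 + L(-163, -177)) = (5255 + 19021)*(40239 - 3*(-163)) = 24276*(40239 + 489) = 24276*40728 = 988712928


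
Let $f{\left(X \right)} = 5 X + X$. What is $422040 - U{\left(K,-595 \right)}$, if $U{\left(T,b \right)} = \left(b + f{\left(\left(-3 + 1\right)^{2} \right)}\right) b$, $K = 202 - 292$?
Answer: $82295$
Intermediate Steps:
$f{\left(X \right)} = 6 X$
$K = -90$
$U{\left(T,b \right)} = b \left(24 + b\right)$ ($U{\left(T,b \right)} = \left(b + 6 \left(-3 + 1\right)^{2}\right) b = \left(b + 6 \left(-2\right)^{2}\right) b = \left(b + 6 \cdot 4\right) b = \left(b + 24\right) b = \left(24 + b\right) b = b \left(24 + b\right)$)
$422040 - U{\left(K,-595 \right)} = 422040 - - 595 \left(24 - 595\right) = 422040 - \left(-595\right) \left(-571\right) = 422040 - 339745 = 82295$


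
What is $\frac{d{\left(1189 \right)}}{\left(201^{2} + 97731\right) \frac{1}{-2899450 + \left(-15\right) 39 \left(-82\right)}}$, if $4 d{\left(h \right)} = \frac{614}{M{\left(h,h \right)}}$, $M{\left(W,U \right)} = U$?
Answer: $- \frac{109425545}{41059737} \approx -2.665$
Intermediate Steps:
$d{\left(h \right)} = \frac{307}{2 h}$ ($d{\left(h \right)} = \frac{614 \frac{1}{h}}{4} = \frac{307}{2 h}$)
$\frac{d{\left(1189 \right)}}{\left(201^{2} + 97731\right) \frac{1}{-2899450 + \left(-15\right) 39 \left(-82\right)}} = \frac{\frac{307}{2} \cdot \frac{1}{1189}}{\left(201^{2} + 97731\right) \frac{1}{-2899450 + \left(-15\right) 39 \left(-82\right)}} = \frac{\frac{307}{2} \cdot \frac{1}{1189}}{\left(40401 + 97731\right) \frac{1}{-2899450 - -47970}} = \frac{307}{2378 \frac{138132}{-2899450 + 47970}} = \frac{307}{2378 \frac{138132}{-2851480}} = \frac{307}{2378 \cdot 138132 \left(- \frac{1}{2851480}\right)} = \frac{307}{2378 \left(- \frac{34533}{712870}\right)} = \frac{307}{2378} \left(- \frac{712870}{34533}\right) = - \frac{109425545}{41059737}$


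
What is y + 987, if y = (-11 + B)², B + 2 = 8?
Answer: 1012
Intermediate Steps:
B = 6 (B = -2 + 8 = 6)
y = 25 (y = (-11 + 6)² = (-5)² = 25)
y + 987 = 25 + 987 = 1012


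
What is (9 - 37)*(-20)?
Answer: 560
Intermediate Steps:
(9 - 37)*(-20) = -28*(-20) = 560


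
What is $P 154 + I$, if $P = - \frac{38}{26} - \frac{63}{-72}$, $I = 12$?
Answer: $- \frac{4073}{52} \approx -78.327$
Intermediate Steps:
$P = - \frac{61}{104}$ ($P = \left(-38\right) \frac{1}{26} - - \frac{7}{8} = - \frac{19}{13} + \frac{7}{8} = - \frac{61}{104} \approx -0.58654$)
$P 154 + I = \left(- \frac{61}{104}\right) 154 + 12 = - \frac{4697}{52} + 12 = - \frac{4073}{52}$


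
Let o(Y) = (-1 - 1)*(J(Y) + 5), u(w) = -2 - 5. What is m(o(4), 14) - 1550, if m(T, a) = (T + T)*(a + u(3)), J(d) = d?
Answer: -1802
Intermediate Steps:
u(w) = -7
o(Y) = -10 - 2*Y (o(Y) = (-1 - 1)*(Y + 5) = -2*(5 + Y) = -10 - 2*Y)
m(T, a) = 2*T*(-7 + a) (m(T, a) = (T + T)*(a - 7) = (2*T)*(-7 + a) = 2*T*(-7 + a))
m(o(4), 14) - 1550 = 2*(-10 - 2*4)*(-7 + 14) - 1550 = 2*(-10 - 8)*7 - 1550 = 2*(-18)*7 - 1550 = -252 - 1550 = -1802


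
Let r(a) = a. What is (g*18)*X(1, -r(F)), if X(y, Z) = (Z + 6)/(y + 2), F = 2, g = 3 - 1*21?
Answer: -432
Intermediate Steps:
g = -18 (g = 3 - 21 = -18)
X(y, Z) = (6 + Z)/(2 + y)
(g*18)*X(1, -r(F)) = (-18*18)*((6 - 1*2)/(2 + 1)) = -324*(6 - 2)/3 = -108*4 = -324*4/3 = -432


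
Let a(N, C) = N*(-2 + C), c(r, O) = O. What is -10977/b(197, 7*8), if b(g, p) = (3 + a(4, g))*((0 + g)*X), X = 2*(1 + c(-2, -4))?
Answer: 3659/308502 ≈ 0.011861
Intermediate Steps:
X = -6 (X = 2*(1 - 4) = 2*(-3) = -6)
b(g, p) = -6*g*(-5 + 4*g) (b(g, p) = (3 + 4*(-2 + g))*((0 + g)*(-6)) = (3 + (-8 + 4*g))*(g*(-6)) = (-5 + 4*g)*(-6*g) = -6*g*(-5 + 4*g))
-10977/b(197, 7*8) = -10977*1/(1182*(5 - 4*197)) = -10977*1/(1182*(5 - 788)) = -10977/(6*197*(-783)) = -10977/(-925506) = -10977*(-1/925506) = 3659/308502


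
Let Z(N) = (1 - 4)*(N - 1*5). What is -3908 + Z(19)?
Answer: -3950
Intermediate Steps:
Z(N) = 15 - 3*N (Z(N) = -3*(N - 5) = -3*(-5 + N) = 15 - 3*N)
-3908 + Z(19) = -3908 + (15 - 3*19) = -3908 + (15 - 57) = -3908 - 42 = -3950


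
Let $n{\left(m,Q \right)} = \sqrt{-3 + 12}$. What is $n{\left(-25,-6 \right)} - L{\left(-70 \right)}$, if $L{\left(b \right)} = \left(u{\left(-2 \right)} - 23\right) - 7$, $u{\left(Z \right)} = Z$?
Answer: $35$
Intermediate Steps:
$n{\left(m,Q \right)} = 3$ ($n{\left(m,Q \right)} = \sqrt{9} = 3$)
$L{\left(b \right)} = -32$ ($L{\left(b \right)} = \left(-2 - 23\right) - 7 = -25 - 7 = -32$)
$n{\left(-25,-6 \right)} - L{\left(-70 \right)} = 3 - -32 = 3 + 32 = 35$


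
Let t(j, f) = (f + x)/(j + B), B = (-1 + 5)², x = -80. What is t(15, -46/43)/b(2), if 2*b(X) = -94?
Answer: 3486/62651 ≈ 0.055642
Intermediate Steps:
b(X) = -47 (b(X) = (½)*(-94) = -47)
B = 16 (B = 4² = 16)
t(j, f) = (-80 + f)/(16 + j) (t(j, f) = (f - 80)/(j + 16) = (-80 + f)/(16 + j))
t(15, -46/43)/b(2) = ((-80 - 46/43)/(16 + 15))/(-47) = ((-80 - 46*1/43)/31)*(-1/47) = ((-80 - 46/43)/31)*(-1/47) = ((1/31)*(-3486/43))*(-1/47) = -3486/1333*(-1/47) = 3486/62651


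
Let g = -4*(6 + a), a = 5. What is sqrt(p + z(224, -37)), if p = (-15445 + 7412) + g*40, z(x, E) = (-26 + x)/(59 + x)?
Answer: 17*I*sqrt(2713687)/283 ≈ 98.956*I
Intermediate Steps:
g = -44 (g = -4*(6 + 5) = -4*11 = -44)
z(x, E) = (-26 + x)/(59 + x)
p = -9793 (p = (-15445 + 7412) - 44*40 = -8033 - 1760 = -9793)
sqrt(p + z(224, -37)) = sqrt(-9793 + (-26 + 224)/(59 + 224)) = sqrt(-9793 + 198/283) = sqrt(-2771221/283) = 17*I*sqrt(2713687)/283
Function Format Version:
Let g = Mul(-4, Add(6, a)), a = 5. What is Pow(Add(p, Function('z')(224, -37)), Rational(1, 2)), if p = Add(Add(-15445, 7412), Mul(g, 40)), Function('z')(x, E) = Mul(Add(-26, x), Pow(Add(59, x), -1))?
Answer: Mul(Rational(17, 283), I, Pow(2713687, Rational(1, 2))) ≈ Mul(98.956, I)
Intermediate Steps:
g = -44 (g = Mul(-4, Add(6, 5)) = Mul(-4, 11) = -44)
Function('z')(x, E) = Mul(Pow(Add(59, x), -1), Add(-26, x))
p = -9793 (p = Add(Add(-15445, 7412), Mul(-44, 40)) = Add(-8033, -1760) = -9793)
Pow(Add(p, Function('z')(224, -37)), Rational(1, 2)) = Pow(Add(-9793, Mul(Pow(Add(59, 224), -1), Add(-26, 224))), Rational(1, 2)) = Pow(Add(-9793, Mul(Pow(283, -1), 198)), Rational(1, 2)) = Pow(Add(-9793, Mul(Rational(1, 283), 198)), Rational(1, 2)) = Pow(Add(-9793, Rational(198, 283)), Rational(1, 2)) = Pow(Rational(-2771221, 283), Rational(1, 2)) = Mul(Rational(17, 283), I, Pow(2713687, Rational(1, 2)))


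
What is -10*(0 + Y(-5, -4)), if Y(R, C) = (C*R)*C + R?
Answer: 850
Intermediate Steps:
Y(R, C) = R + R*C² (Y(R, C) = R*C² + R = R + R*C²)
-10*(0 + Y(-5, -4)) = -10*(0 - 5*(1 + (-4)²)) = -10*(0 - 5*(1 + 16)) = -10*(0 - 5*17) = -10*(0 - 85) = -10*(-85) = 850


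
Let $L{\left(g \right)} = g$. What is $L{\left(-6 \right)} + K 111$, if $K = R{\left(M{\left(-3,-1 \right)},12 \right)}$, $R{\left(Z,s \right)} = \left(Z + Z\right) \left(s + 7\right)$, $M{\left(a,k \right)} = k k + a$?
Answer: $-8442$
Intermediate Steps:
$M{\left(a,k \right)} = a + k^{2}$ ($M{\left(a,k \right)} = k^{2} + a = a + k^{2}$)
$R{\left(Z,s \right)} = 2 Z \left(7 + s\right)$
$K = -76$ ($K = 2 \left(-3 + \left(-1\right)^{2}\right) \left(7 + 12\right) = 2 \left(-3 + 1\right) 19 = 2 \left(-2\right) 19 = -76$)
$L{\left(-6 \right)} + K 111 = -6 - 8436 = -8442$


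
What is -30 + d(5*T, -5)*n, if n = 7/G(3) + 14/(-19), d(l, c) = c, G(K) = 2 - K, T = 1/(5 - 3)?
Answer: 165/19 ≈ 8.6842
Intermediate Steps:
T = ½ (T = 1/2 = ½ ≈ 0.50000)
n = -147/19 (n = 7/(2 - 1*3) + 14/(-19) = 7/(2 - 3) + 14*(-1/19) = 7/(-1) - 14/19 = 7*(-1) - 14/19 = -7 - 14/19 = -147/19 ≈ -7.7368)
-30 + d(5*T, -5)*n = -30 - 5*(-147/19) = -30 + 735/19 = 165/19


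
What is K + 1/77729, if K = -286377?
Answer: -22259797832/77729 ≈ -2.8638e+5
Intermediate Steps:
K + 1/77729 = -286377 + 1/77729 = -22259797832/77729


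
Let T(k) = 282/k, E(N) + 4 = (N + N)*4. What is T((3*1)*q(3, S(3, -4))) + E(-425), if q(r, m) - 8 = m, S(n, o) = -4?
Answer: -6761/2 ≈ -3380.5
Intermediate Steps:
q(r, m) = 8 + m
E(N) = -4 + 8*N (E(N) = -4 + (N + N)*4 = -4 + (2*N)*4 = -4 + 8*N)
T((3*1)*q(3, S(3, -4))) + E(-425) = 282/(((3*1)*(8 - 4))) + (-4 + 8*(-425)) = 282/((3*4)) + (-4 - 3400) = 282/12 - 3404 = 282*(1/12) - 3404 = 47/2 - 3404 = -6761/2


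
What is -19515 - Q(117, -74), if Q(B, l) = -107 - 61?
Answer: -19347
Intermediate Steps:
Q(B, l) = -168
-19515 - Q(117, -74) = -19515 - 1*(-168) = -19515 + 168 = -19347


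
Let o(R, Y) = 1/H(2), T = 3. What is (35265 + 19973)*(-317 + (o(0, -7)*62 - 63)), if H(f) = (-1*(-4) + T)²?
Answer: -1025106804/49 ≈ -2.0921e+7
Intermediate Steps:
H(f) = 49 (H(f) = (-1*(-4) + 3)² = (4 + 3)² = 7² = 49)
o(R, Y) = 1/49
(35265 + 19973)*(-317 + (o(0, -7)*62 - 63)) = (35265 + 19973)*(-317 + ((1/49)*62 - 63)) = 55238*(-317 + (62/49 - 63)) = 55238*(-317 - 3025/49) = 55238*(-18558/49) = -1025106804/49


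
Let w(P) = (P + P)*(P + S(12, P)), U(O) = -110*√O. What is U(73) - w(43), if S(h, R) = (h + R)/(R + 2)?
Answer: -34228/9 - 110*√73 ≈ -4743.0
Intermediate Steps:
S(h, R) = (R + h)/(2 + R)
w(P) = 2*P*(P + (12 + P)/(2 + P)) (w(P) = (P + P)*(P + (P + 12)/(2 + P)) = (2*P)*(P + (12 + P)/(2 + P)) = 2*P*(P + (12 + P)/(2 + P)))
U(73) - w(43) = -110*√73 - 2*43*(12 + 43 + 43*(2 + 43))/(2 + 43) = -110*√73 - 2*43*(12 + 43 + 43*45)/45 = -110*√73 - 2*43*(12 + 43 + 1935)/45 = -110*√73 - 2*43*1990/45 = -110*√73 - 1*34228/9 = -110*√73 - 34228/9 = -34228/9 - 110*√73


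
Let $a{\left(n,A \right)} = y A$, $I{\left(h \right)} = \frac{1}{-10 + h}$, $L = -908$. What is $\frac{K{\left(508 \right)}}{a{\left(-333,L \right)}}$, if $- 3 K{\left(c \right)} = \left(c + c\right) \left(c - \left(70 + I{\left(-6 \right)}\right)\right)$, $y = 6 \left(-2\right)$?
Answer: $- \frac{890143}{65376} \approx -13.616$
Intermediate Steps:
$y = -12$
$K{\left(c \right)} = - \frac{2 c \left(- \frac{1119}{16} + c\right)}{3}$ ($K{\left(c \right)} = - \frac{\left(c + c\right) \left(c - \left(70 + \frac{1}{-10 - 6}\right)\right)}{3} = - \frac{2 c \left(c - \frac{1119}{16}\right)}{3} = - \frac{2 c \left(- \frac{1119}{16} + c\right)}{3}$)
$a{\left(n,A \right)} = - 12 A$
$\frac{K{\left(508 \right)}}{a{\left(-333,L \right)}} = \frac{\frac{1}{24} \cdot 508 \left(1119 - 8128\right)}{\left(-12\right) \left(-908\right)} = \frac{\frac{1}{24} \cdot 508 \left(1119 - 8128\right)}{10896} = \frac{1}{24} \cdot 508 \left(-7009\right) \frac{1}{10896} = \left(- \frac{890143}{6}\right) \frac{1}{10896} = - \frac{890143}{65376}$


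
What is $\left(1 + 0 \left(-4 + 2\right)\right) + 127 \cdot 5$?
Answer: $636$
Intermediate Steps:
$\left(1 + 0 \left(-4 + 2\right)\right) + 127 \cdot 5 = \left(1 + 0 \left(-2\right)\right) + 635 = \left(1 + 0\right) + 635 = 1 + 635 = 636$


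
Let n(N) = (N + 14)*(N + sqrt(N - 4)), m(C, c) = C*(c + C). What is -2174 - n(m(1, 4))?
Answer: -2288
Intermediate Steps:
m(C, c) = C*(C + c)
n(N) = (14 + N)*(N + sqrt(-4 + N))
-2174 - n(m(1, 4)) = -2174 - ((1*(1 + 4))**2 + 14*(1*(1 + 4)) + 14*sqrt(-4 + 1*(1 + 4)) + (1*(1 + 4))*sqrt(-4 + 1*(1 + 4))) = -2174 - ((1*5)**2 + 14*(1*5) + 14*sqrt(-4 + 1*5) + (1*5)*sqrt(-4 + 1*5)) = -2174 - (5**2 + 14*5 + 14*sqrt(-4 + 5) + 5*sqrt(-4 + 5)) = -2174 - (25 + 70 + 14*sqrt(1) + 5*sqrt(1)) = -2174 - (25 + 70 + 14*1 + 5*1) = -2174 - (25 + 70 + 14 + 5) = -2174 - 1*114 = -2174 - 114 = -2288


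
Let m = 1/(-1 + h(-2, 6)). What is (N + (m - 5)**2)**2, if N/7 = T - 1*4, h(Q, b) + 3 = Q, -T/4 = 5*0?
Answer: 2209/1296 ≈ 1.7045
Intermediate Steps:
T = 0 (T = -20*0 = -4*0 = 0)
h(Q, b) = -3 + Q
m = -1/6 (m = 1/(-1 + (-3 - 2)) = 1/(-1 - 5) = 1/(-6) = -1/6 ≈ -0.16667)
N = -28 (N = 7*(0 - 1*4) = 7*(0 - 4) = 7*(-4) = -28)
(N + (m - 5)**2)**2 = (-28 + (-1/6 - 5)**2)**2 = (-28 + (-31/6)**2)**2 = (-28 + 961/36)**2 = (-47/36)**2 = 2209/1296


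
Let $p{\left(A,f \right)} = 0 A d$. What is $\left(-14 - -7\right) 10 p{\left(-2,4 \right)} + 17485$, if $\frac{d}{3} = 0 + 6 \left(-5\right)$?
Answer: $17485$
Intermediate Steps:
$d = -90$ ($d = 3 \left(0 + 6 \left(-5\right)\right) = 3 \left(0 - 30\right) = 3 \left(-30\right) = -90$)
$p{\left(A,f \right)} = 0$ ($p{\left(A,f \right)} = 0 A \left(-90\right) = 0 \left(-90\right) = 0$)
$\left(-14 - -7\right) 10 p{\left(-2,4 \right)} + 17485 = \left(-14 - -7\right) 10 \cdot 0 + 17485 = \left(-14 + 7\right) 10 \cdot 0 + 17485 = \left(-7\right) 10 \cdot 0 + 17485 = \left(-70\right) 0 + 17485 = 0 + 17485 = 17485$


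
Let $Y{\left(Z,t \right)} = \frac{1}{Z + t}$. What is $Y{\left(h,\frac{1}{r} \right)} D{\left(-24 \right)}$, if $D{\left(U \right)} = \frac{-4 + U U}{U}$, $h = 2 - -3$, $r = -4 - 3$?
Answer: $- \frac{1001}{204} \approx -4.9069$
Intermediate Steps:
$r = -7$ ($r = -4 - 3 = -7$)
$h = 5$ ($h = 2 + 3 = 5$)
$D{\left(U \right)} = \frac{-4 + U^{2}}{U}$
$Y{\left(h,\frac{1}{r} \right)} D{\left(-24 \right)} = \frac{-24 - \frac{4}{-24}}{5 + \frac{1}{-7}} = \frac{-24 - - \frac{1}{6}}{5 - \frac{1}{7}} = \frac{-24 + \frac{1}{6}}{\frac{34}{7}} = \frac{7}{34} \left(- \frac{143}{6}\right) = - \frac{1001}{204}$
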